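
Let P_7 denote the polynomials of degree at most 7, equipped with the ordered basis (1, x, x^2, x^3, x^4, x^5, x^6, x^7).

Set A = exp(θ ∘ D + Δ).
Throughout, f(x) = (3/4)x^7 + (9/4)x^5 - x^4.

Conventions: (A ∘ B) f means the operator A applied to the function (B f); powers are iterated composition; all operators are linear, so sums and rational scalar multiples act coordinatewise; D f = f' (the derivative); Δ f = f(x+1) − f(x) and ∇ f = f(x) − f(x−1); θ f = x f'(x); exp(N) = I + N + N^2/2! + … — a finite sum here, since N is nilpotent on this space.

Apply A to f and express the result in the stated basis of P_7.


order-1 term: (147/4)x^6 + (63/4)x^5 + (165/2)x^4 + (131/4)x^3 + (129/4)x^2 + (25/2)x + 2
order-2 term: (1323/2)x^5 + (945/2)x^4 + (4425/4)x^3 + (2997/4)x^2 + (1713/4)x + 425/4
order-3 term: (11025/2)x^4 + 4725x^3 + (25875/4)x^2 + (15351/4)x + 4557/4
order-4 term: 22050x^3 + 18900x^2 + 15525x + 5136
order-5 term: 39690x^2 + 28350x + 11295
order-6 term: 26460x + 11340
order-7 term: 3780
the series for exp(θ ∘ D + Δ) f terminates at order 7
exp(θ ∘ D + Δ) f = (3/4)x^7 + (147/4)x^6 + (1359/2)x^5 + (12133/2)x^4 + 27914x^3 + (263361/4)x^2 + (149227/2)x + 65597/2

the result is g(x) = (3/4)x^7 + (147/4)x^6 + (1359/2)x^5 + (12133/2)x^4 + 27914x^3 + (263361/4)x^2 + (149227/2)x + 65597/2


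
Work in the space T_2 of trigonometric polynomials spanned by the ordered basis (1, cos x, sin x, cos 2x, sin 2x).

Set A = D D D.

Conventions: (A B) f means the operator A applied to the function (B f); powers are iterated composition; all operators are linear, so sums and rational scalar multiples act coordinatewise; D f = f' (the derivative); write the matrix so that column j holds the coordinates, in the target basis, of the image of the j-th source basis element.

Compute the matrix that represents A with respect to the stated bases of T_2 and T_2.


the matrix is [[0, 0, 0, 0, 0]; [0, 0, -1, 0, 0]; [0, 1, 0, 0, 0]; [0, 0, 0, 0, -8]; [0, 0, 0, 8, 0]] (rows listed top to bottom)

image of 1: 0
image of cos x: sin x
image of sin x: -cos x
image of cos 2x: 8sin 2x
image of sin 2x: -8cos 2x
each image's coordinates form column j of the matrix


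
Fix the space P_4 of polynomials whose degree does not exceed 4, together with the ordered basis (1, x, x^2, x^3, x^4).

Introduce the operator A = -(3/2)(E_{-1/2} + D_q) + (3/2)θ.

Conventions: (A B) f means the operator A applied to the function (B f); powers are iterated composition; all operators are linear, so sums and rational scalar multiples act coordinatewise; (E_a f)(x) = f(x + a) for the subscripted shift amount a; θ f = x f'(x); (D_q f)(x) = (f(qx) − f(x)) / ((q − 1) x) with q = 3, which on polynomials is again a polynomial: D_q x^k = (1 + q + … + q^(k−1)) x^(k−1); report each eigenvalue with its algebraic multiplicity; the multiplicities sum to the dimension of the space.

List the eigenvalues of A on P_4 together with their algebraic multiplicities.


image of 1: -3/2
image of x: -3/4
image of x^2: (3/2)x^2 - (9/2)x - 3/8
image of x^3: 3x^3 - (69/4)x^2 - (9/8)x + 3/16
image of x^4: (9/2)x^4 - 57x^3 - (9/4)x^2 + (3/4)x - 3/32
the matrix is upper triangular; its diagonal is (-3/2, 0, 3/2, 3, 9/2)
for a triangular matrix the eigenvalues are the diagonal entries, with algebraic multiplicity their repetition count

λ = -3/2 (multiplicity 1), λ = 0 (multiplicity 1), λ = 3/2 (multiplicity 1), λ = 3 (multiplicity 1), λ = 9/2 (multiplicity 1)


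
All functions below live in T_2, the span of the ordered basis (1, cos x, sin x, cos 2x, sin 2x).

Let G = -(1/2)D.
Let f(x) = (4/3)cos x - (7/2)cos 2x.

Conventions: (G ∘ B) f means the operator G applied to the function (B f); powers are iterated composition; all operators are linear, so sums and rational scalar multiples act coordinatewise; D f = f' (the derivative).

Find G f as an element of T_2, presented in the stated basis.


g(x) = (2/3)sin x - (7/2)sin 2x

D f = -(4/3)sin x + 7sin 2x
(-(1/2)D) f = (2/3)sin x - (7/2)sin 2x


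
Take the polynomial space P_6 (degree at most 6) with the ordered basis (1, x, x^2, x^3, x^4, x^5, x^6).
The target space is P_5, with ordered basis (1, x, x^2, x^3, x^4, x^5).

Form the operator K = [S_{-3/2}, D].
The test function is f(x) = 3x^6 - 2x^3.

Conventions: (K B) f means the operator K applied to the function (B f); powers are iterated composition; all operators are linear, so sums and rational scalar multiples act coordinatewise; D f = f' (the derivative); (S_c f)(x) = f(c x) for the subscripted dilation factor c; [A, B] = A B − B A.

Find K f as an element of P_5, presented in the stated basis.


g(x) = -(10935/32)x^5 - (135/4)x^2

D f = 18x^5 - 6x^2
S_{-3/2} D f = -(2187/16)x^5 - (27/2)x^2
S_{-3/2} f = (2187/64)x^6 + (27/4)x^3
D S_{-3/2} f = (6561/32)x^5 + (81/4)x^2
[S_{-3/2}, D] f = -(10935/32)x^5 - (135/4)x^2


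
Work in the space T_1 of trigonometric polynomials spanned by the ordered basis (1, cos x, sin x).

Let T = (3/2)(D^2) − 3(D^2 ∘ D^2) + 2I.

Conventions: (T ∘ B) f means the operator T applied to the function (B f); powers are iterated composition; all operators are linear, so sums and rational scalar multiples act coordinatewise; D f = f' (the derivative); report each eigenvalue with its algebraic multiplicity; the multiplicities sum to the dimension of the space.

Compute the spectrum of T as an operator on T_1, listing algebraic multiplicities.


λ = -5/2 (multiplicity 2), λ = 2 (multiplicity 1)

image of 1: 2
image of cos x: -(5/2)cos x
image of sin x: -(5/2)sin x
the matrix is diagonal; its diagonal is (2, -5/2, -5/2)
for a triangular matrix the eigenvalues are the diagonal entries, with algebraic multiplicity their repetition count


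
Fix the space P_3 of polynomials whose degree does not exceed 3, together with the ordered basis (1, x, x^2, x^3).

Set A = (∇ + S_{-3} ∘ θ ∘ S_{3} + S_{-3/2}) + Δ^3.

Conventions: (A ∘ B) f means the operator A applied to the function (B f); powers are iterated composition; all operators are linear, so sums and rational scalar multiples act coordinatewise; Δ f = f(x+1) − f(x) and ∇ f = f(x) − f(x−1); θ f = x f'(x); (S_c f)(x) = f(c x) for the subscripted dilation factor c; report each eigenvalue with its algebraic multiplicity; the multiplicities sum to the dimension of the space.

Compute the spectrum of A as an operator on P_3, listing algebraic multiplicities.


λ = -17523/8 (multiplicity 1), λ = -21/2 (multiplicity 1), λ = 1 (multiplicity 1), λ = 657/4 (multiplicity 1)

image of 1: 1
image of x: -(21/2)x + 1
image of x^2: (657/4)x^2 + 2x - 1
image of x^3: -(17523/8)x^3 + 3x^2 - 3x + 7
the matrix is upper triangular; its diagonal is (1, -21/2, 657/4, -17523/8)
for a triangular matrix the eigenvalues are the diagonal entries, with algebraic multiplicity their repetition count


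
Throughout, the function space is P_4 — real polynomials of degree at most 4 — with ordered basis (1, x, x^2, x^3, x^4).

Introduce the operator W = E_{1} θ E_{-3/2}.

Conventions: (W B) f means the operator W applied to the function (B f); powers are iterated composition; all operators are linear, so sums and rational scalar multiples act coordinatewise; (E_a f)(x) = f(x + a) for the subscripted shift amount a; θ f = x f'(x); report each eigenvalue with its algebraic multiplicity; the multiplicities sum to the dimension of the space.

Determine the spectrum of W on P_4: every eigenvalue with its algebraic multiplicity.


image of 1: 0
image of x: x + 1
image of x^2: 2x^2 + x - 1
image of x^3: 3x^3 - (9/4)x + 3/4
image of x^4: 4x^4 - 2x^3 - 3x^2 + (5/2)x - 1/2
the matrix is upper triangular; its diagonal is (0, 1, 2, 3, 4)
for a triangular matrix the eigenvalues are the diagonal entries, with algebraic multiplicity their repetition count

λ = 0 (multiplicity 1), λ = 1 (multiplicity 1), λ = 2 (multiplicity 1), λ = 3 (multiplicity 1), λ = 4 (multiplicity 1)


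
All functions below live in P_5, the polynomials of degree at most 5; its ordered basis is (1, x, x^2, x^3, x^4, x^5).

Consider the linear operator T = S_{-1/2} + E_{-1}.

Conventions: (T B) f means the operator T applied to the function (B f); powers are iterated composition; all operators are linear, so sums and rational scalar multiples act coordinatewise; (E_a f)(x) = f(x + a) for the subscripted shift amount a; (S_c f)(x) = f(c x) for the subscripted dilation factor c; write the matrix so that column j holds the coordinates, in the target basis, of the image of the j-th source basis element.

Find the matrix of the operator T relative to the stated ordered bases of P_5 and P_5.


image of 1: 2
image of x: (1/2)x - 1
image of x^2: (5/4)x^2 - 2x + 1
image of x^3: (7/8)x^3 - 3x^2 + 3x - 1
image of x^4: (17/16)x^4 - 4x^3 + 6x^2 - 4x + 1
image of x^5: (31/32)x^5 - 5x^4 + 10x^3 - 10x^2 + 5x - 1
each image's coordinates form column j of the matrix

the matrix is [[2, -1, 1, -1, 1, -1]; [0, 1/2, -2, 3, -4, 5]; [0, 0, 5/4, -3, 6, -10]; [0, 0, 0, 7/8, -4, 10]; [0, 0, 0, 0, 17/16, -5]; [0, 0, 0, 0, 0, 31/32]] (rows listed top to bottom)


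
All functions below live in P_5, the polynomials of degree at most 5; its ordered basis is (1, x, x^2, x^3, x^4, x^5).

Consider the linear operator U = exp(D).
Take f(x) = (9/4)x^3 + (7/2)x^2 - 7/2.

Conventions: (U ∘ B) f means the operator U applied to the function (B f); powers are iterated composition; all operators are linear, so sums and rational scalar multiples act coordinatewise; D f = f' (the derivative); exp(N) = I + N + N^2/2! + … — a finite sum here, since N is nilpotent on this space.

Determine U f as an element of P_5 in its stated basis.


the result is g(x) = (9/4)x^3 + (41/4)x^2 + (55/4)x + 9/4

order-1 term: (27/4)x^2 + 7x
order-2 term: (27/4)x + 7/2
order-3 term: 9/4
the series for exp(D) f terminates at order 3
exp(D) f = (9/4)x^3 + (41/4)x^2 + (55/4)x + 9/4


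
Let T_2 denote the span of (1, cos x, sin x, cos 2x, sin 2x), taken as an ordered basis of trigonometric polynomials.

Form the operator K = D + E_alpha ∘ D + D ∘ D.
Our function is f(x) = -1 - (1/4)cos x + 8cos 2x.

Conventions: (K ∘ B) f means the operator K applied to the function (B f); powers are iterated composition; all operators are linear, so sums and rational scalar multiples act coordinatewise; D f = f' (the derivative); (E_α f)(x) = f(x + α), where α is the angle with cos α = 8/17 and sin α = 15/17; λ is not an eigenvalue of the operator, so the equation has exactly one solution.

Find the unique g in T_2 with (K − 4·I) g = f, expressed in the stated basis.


write g with unknown coordinates in the stated basis and equate coefficients in (K − 4·I) g = f
solving from the highest basis element down gives g = 1/4 + (1/25)cos x - (1/100)sin x - (349/425)cos 2x + (32/425)sin 2x
check: K g = -(9/100)cos x - (1/25)sin x + (2004/425)cos 2x + (128/425)sin 2x
so K g − 4·g = -1 - (1/4)cos x + 8cos 2x = f ✓

g(x) = 1/4 + (1/25)cos x - (1/100)sin x - (349/425)cos 2x + (32/425)sin 2x


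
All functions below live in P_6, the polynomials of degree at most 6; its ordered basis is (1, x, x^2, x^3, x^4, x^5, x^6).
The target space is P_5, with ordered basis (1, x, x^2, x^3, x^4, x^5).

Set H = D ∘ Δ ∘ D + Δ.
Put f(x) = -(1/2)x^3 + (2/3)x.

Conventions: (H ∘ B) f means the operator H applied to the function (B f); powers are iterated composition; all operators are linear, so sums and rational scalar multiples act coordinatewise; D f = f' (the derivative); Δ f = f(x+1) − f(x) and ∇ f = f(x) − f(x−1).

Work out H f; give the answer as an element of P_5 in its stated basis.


the image equals g(x) = -(3/2)x^2 - (3/2)x - 17/6

D f = -(3/2)x^2 + 2/3
Δ D f = -3x - 3/2
D Δ D f = -3
Δ f = -(3/2)x^2 - (3/2)x + 1/6
(D ∘ Δ ∘ D + Δ) f = -(3/2)x^2 - (3/2)x - 17/6


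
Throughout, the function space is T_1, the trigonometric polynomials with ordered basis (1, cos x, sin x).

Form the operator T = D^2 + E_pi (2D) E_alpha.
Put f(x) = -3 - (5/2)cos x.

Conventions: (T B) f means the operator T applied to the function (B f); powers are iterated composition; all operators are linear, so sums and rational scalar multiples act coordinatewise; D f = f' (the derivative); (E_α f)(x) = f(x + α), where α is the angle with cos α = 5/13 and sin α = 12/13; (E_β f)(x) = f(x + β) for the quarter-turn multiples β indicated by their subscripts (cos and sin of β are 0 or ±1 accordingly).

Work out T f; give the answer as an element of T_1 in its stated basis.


D f = (5/2)sin x
D D f = (5/2)cos x
E_alpha f = -3 - (25/26)cos x + (30/13)sin x
D E_alpha f = (30/13)cos x + (25/26)sin x
(2D) E_alpha f = (60/13)cos x + (25/13)sin x
E_pi (2D) E_alpha f = -(60/13)cos x - (25/13)sin x
(D^2 + E_pi (2D) E_alpha) f = -(55/26)cos x - (25/13)sin x

g(x) = -(55/26)cos x - (25/13)sin x


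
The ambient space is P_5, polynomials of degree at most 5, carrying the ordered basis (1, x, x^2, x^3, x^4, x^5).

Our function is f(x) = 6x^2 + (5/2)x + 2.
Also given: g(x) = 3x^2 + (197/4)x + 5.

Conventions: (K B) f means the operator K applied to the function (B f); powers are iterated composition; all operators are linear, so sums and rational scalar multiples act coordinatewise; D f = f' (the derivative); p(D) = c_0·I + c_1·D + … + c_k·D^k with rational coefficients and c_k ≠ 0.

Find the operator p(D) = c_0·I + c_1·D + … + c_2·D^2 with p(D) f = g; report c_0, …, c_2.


p(D) = (1/2)·I + 4·D − (1/2)·D^2, i.e. c_0 = 1/2, c_1 = 4, c_2 = -1/2

D^0 f = 6x^2 + (5/2)x + 2
D^1 f = 12x + 5/2
D^2 f = 12
matching coefficients of g against c_0 f + c_1 Df + … from the top degree down determines the c_i
solution: c_0 = 1/2, c_1 = 4, c_2 = -1/2


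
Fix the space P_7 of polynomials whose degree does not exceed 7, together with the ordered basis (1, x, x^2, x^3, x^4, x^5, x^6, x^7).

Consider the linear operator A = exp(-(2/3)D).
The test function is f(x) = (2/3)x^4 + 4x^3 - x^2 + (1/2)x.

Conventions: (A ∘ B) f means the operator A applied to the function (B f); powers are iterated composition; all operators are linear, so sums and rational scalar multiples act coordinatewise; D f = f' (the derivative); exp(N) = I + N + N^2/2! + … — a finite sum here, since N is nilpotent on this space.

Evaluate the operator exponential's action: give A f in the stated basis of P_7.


the result is g(x) = (2/3)x^4 + (20/9)x^3 - (65/9)x^2 + (1033/162)x - 445/243

order-1 term: -(16/9)x^3 - 8x^2 + (4/3)x - 1/3
order-2 term: (16/9)x^2 + (16/3)x - 4/9
order-3 term: -(64/81)x - 32/27
order-4 term: 32/243
the series for exp(-(2/3)D) f terminates at order 4
exp(-(2/3)D) f = (2/3)x^4 + (20/9)x^3 - (65/9)x^2 + (1033/162)x - 445/243


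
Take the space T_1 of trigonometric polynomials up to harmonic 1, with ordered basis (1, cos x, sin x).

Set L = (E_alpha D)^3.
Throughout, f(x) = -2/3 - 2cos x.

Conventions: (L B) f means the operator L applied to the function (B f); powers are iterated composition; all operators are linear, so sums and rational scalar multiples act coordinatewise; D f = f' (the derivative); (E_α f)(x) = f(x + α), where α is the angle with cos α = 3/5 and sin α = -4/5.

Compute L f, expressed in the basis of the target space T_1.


the image equals g(x) = (88/125)cos x + (234/125)sin x

D f = 2sin x
E_alpha D f = -(8/5)cos x + (6/5)sin x
D (E_alpha D) f = (6/5)cos x + (8/5)sin x
E_alpha D (E_alpha D) f = -(14/25)cos x + (48/25)sin x
D (E_alpha D) (E_alpha D) f = (48/25)cos x + (14/25)sin x
E_alpha D (E_alpha D) (E_alpha D) f = (88/125)cos x + (234/125)sin x


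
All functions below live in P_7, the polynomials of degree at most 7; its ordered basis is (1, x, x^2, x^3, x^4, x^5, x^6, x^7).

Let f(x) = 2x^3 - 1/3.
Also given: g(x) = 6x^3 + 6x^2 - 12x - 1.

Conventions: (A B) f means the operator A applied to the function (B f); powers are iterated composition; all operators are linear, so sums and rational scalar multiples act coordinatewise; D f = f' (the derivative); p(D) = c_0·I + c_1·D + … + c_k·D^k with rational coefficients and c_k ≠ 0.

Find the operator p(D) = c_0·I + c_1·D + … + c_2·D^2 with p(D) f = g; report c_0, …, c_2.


D^0 f = 2x^3 - 1/3
D^1 f = 6x^2
D^2 f = 12x
matching coefficients of g against c_0 f + c_1 Df + … from the top degree down determines the c_i
solution: c_0 = 3, c_1 = 1, c_2 = -1

p(D) = 3·I + D − D^2, i.e. c_0 = 3, c_1 = 1, c_2 = -1


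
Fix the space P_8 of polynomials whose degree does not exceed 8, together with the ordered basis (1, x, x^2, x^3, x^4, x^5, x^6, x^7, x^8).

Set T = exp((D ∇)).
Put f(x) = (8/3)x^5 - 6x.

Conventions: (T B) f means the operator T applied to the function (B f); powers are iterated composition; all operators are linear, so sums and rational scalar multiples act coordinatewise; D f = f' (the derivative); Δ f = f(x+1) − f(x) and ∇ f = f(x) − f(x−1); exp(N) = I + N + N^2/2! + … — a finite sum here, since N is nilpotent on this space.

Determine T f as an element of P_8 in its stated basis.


order-1 term: (160/3)x^3 - 80x^2 + (160/3)x - 40/3
order-2 term: 160x - 160
the series for exp((D ∇)) f terminates at order 2
exp((D ∇)) f = (8/3)x^5 + (160/3)x^3 - 80x^2 + (622/3)x - 520/3

the result is g(x) = (8/3)x^5 + (160/3)x^3 - 80x^2 + (622/3)x - 520/3


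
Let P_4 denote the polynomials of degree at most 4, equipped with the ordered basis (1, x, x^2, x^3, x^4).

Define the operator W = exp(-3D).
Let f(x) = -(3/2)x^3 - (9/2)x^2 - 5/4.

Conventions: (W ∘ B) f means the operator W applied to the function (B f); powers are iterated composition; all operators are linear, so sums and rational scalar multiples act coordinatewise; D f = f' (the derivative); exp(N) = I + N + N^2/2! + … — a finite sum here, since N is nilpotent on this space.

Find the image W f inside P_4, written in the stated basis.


the image equals g(x) = -(3/2)x^3 + 9x^2 - (27/2)x - 5/4

order-1 term: (27/2)x^2 + 27x
order-2 term: -(81/2)x - 81/2
order-3 term: 81/2
the series for exp(-3D) f terminates at order 3
exp(-3D) f = -(3/2)x^3 + 9x^2 - (27/2)x - 5/4


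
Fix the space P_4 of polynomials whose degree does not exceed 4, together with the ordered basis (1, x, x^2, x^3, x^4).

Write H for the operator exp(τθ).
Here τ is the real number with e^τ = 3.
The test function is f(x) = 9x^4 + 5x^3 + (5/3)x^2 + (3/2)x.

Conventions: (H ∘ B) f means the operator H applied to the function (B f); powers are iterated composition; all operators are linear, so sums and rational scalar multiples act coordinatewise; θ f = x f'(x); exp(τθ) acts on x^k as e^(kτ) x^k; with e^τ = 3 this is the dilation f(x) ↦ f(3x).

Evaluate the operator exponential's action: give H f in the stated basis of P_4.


exp(τθ) x^k = e^(kτ) x^k; with e^τ = 3 this sends x^k to 3^k x^k
x ↦ 3 x
x^2 ↦ 9 x^2
x^3 ↦ 27 x^3
x^4 ↦ 81 x^4
applying this coordinatewise to f: exp(τθ) f = 729x^4 + 135x^3 + 15x^2 + (9/2)x

the result is g(x) = 729x^4 + 135x^3 + 15x^2 + (9/2)x


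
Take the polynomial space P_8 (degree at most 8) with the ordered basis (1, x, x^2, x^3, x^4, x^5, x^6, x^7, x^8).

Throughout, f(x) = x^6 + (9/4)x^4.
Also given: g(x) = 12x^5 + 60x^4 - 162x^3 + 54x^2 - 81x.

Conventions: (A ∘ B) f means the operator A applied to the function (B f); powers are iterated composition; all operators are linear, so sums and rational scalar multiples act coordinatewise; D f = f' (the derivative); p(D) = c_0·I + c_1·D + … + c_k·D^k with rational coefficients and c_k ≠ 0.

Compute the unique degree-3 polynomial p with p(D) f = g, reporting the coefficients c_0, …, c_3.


c_0 = 0, c_1 = 2, c_2 = 2, c_3 = -3/2

D^0 f = x^6 + (9/4)x^4
D^1 f = 6x^5 + 9x^3
D^2 f = 30x^4 + 27x^2
D^3 f = 120x^3 + 54x
matching coefficients of g against c_0 f + c_1 Df + … from the top degree down determines the c_i
solution: c_0 = 0, c_1 = 2, c_2 = 2, c_3 = -3/2


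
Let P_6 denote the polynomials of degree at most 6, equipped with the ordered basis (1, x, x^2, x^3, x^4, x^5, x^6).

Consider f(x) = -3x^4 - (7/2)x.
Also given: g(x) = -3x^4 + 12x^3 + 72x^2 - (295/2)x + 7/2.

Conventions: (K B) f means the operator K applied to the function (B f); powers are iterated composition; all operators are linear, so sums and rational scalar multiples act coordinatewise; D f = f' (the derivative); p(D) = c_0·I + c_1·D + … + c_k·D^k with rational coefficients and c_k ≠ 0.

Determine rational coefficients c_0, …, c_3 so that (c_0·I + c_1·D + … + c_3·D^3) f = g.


D^0 f = -3x^4 - (7/2)x
D^1 f = -12x^3 - 7/2
D^2 f = -36x^2
D^3 f = -72x
matching coefficients of g against c_0 f + c_1 Df + … from the top degree down determines the c_i
solution: c_0 = 1, c_1 = -1, c_2 = -2, c_3 = 2

p(D) = I − D − 2·D^2 + 2·D^3, i.e. c_0 = 1, c_1 = -1, c_2 = -2, c_3 = 2


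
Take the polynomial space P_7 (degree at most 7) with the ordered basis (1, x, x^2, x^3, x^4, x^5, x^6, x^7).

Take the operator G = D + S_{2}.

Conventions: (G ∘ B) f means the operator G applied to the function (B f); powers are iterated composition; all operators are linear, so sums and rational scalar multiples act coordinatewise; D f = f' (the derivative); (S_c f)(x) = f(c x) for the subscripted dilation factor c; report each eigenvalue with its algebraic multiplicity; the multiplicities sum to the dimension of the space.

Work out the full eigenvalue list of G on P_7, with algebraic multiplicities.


λ = 1 (multiplicity 1), λ = 2 (multiplicity 1), λ = 4 (multiplicity 1), λ = 8 (multiplicity 1), λ = 16 (multiplicity 1), λ = 32 (multiplicity 1), λ = 64 (multiplicity 1), λ = 128 (multiplicity 1)

image of 1: 1
image of x: 2x + 1
image of x^2: 4x^2 + 2x
image of x^3: 8x^3 + 3x^2
image of x^4: 16x^4 + 4x^3
image of x^5: 32x^5 + 5x^4
image of x^6: 64x^6 + 6x^5
image of x^7: 128x^7 + 7x^6
the matrix is upper triangular; its diagonal is (1, 2, 4, 8, 16, 32, 64, 128)
for a triangular matrix the eigenvalues are the diagonal entries, with algebraic multiplicity their repetition count


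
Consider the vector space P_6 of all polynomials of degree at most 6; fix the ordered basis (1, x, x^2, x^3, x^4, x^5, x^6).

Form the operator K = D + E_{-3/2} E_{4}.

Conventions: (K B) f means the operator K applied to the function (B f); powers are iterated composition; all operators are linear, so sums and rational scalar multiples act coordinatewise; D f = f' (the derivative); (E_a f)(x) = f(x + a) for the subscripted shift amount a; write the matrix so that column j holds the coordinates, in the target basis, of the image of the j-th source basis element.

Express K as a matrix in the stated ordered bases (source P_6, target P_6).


the matrix is [[1, 7/2, 25/4, 125/8, 625/16, 3125/32, 15625/64]; [0, 1, 7, 75/4, 125/2, 3125/16, 9375/16]; [0, 0, 1, 21/2, 75/2, 625/4, 9375/16]; [0, 0, 0, 1, 14, 125/2, 625/2]; [0, 0, 0, 0, 1, 35/2, 375/4]; [0, 0, 0, 0, 0, 1, 21]; [0, 0, 0, 0, 0, 0, 1]] (rows listed top to bottom)

image of 1: 1
image of x: x + 7/2
image of x^2: x^2 + 7x + 25/4
image of x^3: x^3 + (21/2)x^2 + (75/4)x + 125/8
image of x^4: x^4 + 14x^3 + (75/2)x^2 + (125/2)x + 625/16
image of x^5: x^5 + (35/2)x^4 + (125/2)x^3 + (625/4)x^2 + (3125/16)x + 3125/32
image of x^6: x^6 + 21x^5 + (375/4)x^4 + (625/2)x^3 + (9375/16)x^2 + (9375/16)x + 15625/64
each image's coordinates form column j of the matrix


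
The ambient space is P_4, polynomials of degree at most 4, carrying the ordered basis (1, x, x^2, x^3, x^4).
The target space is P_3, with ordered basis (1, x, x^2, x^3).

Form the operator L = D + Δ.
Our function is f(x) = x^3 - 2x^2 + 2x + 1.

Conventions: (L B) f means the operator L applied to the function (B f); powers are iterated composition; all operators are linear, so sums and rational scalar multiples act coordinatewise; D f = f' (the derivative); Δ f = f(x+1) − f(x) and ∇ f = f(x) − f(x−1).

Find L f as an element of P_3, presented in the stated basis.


D f = 3x^2 - 4x + 2
Δ f = 3x^2 - x + 1
(D + Δ) f = 6x^2 - 5x + 3

the result is g(x) = 6x^2 - 5x + 3


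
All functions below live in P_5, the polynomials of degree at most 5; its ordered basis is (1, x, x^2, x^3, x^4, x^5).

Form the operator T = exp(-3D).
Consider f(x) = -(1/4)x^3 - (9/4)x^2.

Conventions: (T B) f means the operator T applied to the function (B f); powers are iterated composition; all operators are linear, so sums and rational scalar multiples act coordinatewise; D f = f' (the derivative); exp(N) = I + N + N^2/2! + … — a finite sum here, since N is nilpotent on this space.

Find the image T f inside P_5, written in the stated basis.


order-1 term: (9/4)x^2 + (27/2)x
order-2 term: -(27/4)x - 81/4
order-3 term: 27/4
the series for exp(-3D) f terminates at order 3
exp(-3D) f = -(1/4)x^3 + (27/4)x - 27/2

the image equals g(x) = -(1/4)x^3 + (27/4)x - 27/2


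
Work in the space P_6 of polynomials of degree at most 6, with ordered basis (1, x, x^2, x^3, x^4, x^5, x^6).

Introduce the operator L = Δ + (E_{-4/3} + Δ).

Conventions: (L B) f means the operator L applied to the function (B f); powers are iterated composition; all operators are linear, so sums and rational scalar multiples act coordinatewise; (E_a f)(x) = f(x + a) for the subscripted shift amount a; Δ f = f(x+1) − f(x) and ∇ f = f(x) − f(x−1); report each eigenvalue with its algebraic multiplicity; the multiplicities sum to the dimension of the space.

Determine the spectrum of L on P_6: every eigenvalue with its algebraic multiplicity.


image of 1: 1
image of x: x + 2/3
image of x^2: x^2 + (4/3)x + 34/9
image of x^3: x^3 + 2x^2 + (34/3)x - 10/27
image of x^4: x^4 + (8/3)x^3 + (68/3)x^2 - (40/27)x + 418/81
image of x^5: x^5 + (10/3)x^4 + (340/9)x^3 - (100/27)x^2 + (2090/81)x - 538/243
image of x^6: x^6 + 4x^5 + (170/3)x^4 - (200/27)x^3 + (2090/27)x^2 - (1076/81)x + 5554/729
the matrix is upper triangular; its diagonal is (1, 1, 1, 1, 1, 1, 1)
for a triangular matrix the eigenvalues are the diagonal entries, with algebraic multiplicity their repetition count

λ = 1 (multiplicity 7)


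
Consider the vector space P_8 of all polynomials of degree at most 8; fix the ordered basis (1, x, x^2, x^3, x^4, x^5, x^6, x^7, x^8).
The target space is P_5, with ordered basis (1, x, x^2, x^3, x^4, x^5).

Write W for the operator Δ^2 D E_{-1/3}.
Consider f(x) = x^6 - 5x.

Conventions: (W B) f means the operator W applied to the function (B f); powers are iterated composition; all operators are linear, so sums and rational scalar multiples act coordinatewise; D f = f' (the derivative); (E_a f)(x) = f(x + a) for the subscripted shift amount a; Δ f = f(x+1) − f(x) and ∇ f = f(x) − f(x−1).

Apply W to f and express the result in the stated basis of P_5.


E_{-1/3} f = x^6 - 2x^5 + (5/3)x^4 - (20/27)x^3 + (5/27)x^2 - (407/81)x + 1216/729
D E_{-1/3} f = 6x^5 - 10x^4 + (20/3)x^3 - (20/9)x^2 + (10/27)x - 407/81
Δ (D E_{-1/3}) f = 30x^4 + 20x^3 + 20x^2 + (50/9)x + 22/27
Δ Δ (D E_{-1/3}) f = 120x^3 + 240x^2 + 220x + 680/9

g(x) = 120x^3 + 240x^2 + 220x + 680/9


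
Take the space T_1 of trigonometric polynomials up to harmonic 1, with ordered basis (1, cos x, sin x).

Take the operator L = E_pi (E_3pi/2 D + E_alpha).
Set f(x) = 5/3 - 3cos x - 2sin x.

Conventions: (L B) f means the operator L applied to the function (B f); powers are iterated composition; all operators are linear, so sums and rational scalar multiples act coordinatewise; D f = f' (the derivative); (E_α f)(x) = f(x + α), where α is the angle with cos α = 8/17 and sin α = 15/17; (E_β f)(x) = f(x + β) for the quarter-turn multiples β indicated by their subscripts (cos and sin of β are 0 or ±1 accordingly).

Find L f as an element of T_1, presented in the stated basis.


D f = -2cos x + 3sin x
E_3pi/2 D f = -3cos x - 2sin x
E_alpha f = 5/3 - (54/17)cos x + (29/17)sin x
(E_3pi/2 D + E_alpha) f = 5/3 - (105/17)cos x - (5/17)sin x
E_pi (E_3pi/2 D + E_alpha) f = 5/3 + (105/17)cos x + (5/17)sin x

g(x) = 5/3 + (105/17)cos x + (5/17)sin x


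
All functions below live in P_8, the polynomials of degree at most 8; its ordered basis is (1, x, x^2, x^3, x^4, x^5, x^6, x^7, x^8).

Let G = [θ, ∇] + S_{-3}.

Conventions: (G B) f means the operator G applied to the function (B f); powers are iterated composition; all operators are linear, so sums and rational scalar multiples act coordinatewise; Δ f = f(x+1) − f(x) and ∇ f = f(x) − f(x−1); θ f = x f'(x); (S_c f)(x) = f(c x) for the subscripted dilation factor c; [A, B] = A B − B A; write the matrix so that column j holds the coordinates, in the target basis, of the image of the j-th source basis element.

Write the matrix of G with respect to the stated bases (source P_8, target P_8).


image of 1: 1
image of x: -3x - 1
image of x^2: 9x^2 - 2x + 2
image of x^3: -27x^3 - 3x^2 + 6x - 3
image of x^4: 81x^4 - 4x^3 + 12x^2 - 12x + 4
image of x^5: -243x^5 - 5x^4 + 20x^3 - 30x^2 + 20x - 5
image of x^6: 729x^6 - 6x^5 + 30x^4 - 60x^3 + 60x^2 - 30x + 6
image of x^7: -2187x^7 - 7x^6 + 42x^5 - 105x^4 + 140x^3 - 105x^2 + 42x - 7
image of x^8: 6561x^8 - 8x^7 + 56x^6 - 168x^5 + 280x^4 - 280x^3 + 168x^2 - 56x + 8
each image's coordinates form column j of the matrix

the matrix is [[1, -1, 2, -3, 4, -5, 6, -7, 8]; [0, -3, -2, 6, -12, 20, -30, 42, -56]; [0, 0, 9, -3, 12, -30, 60, -105, 168]; [0, 0, 0, -27, -4, 20, -60, 140, -280]; [0, 0, 0, 0, 81, -5, 30, -105, 280]; [0, 0, 0, 0, 0, -243, -6, 42, -168]; [0, 0, 0, 0, 0, 0, 729, -7, 56]; [0, 0, 0, 0, 0, 0, 0, -2187, -8]; [0, 0, 0, 0, 0, 0, 0, 0, 6561]] (rows listed top to bottom)


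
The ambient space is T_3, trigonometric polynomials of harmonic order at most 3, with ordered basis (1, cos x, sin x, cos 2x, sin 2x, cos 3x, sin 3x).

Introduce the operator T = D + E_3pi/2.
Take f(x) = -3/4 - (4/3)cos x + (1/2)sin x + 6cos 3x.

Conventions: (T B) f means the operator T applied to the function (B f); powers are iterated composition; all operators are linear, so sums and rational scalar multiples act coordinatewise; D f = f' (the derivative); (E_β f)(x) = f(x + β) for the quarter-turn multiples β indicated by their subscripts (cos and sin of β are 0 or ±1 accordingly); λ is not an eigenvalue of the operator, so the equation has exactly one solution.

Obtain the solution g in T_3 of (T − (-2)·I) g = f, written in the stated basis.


the image equals g(x) = -1/4 - (2/3)cos x + (1/4)sin x + (3/5)cos 3x + (6/5)sin 3x

write g with unknown coordinates in the stated basis and equate coefficients in (T − (-2)·I) g = f
solving from the highest basis element down gives g = -1/4 - (2/3)cos x + (1/4)sin x + (3/5)cos 3x + (6/5)sin 3x
check: T g = -1/4 + (24/5)cos 3x - (12/5)sin 3x
so T g − (-2)·g = -3/4 - (4/3)cos x + (1/2)sin x + 6cos 3x = f ✓


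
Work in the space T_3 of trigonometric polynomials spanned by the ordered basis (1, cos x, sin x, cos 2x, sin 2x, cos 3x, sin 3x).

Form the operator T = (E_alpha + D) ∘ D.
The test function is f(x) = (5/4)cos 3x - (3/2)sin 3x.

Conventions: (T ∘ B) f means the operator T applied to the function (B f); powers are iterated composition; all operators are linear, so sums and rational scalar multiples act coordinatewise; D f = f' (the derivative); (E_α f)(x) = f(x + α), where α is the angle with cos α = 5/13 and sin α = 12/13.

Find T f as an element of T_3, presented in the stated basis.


D f = -(9/2)cos 3x - (15/4)sin 3x
E_alpha D f = (24525/4394)cos 3x + (15621/8788)sin 3x
D D f = -(45/4)cos 3x + (27/2)sin 3x
(E_alpha + D) D f = -(49815/8788)cos 3x + (134259/8788)sin 3x

g(x) = -(49815/8788)cos 3x + (134259/8788)sin 3x


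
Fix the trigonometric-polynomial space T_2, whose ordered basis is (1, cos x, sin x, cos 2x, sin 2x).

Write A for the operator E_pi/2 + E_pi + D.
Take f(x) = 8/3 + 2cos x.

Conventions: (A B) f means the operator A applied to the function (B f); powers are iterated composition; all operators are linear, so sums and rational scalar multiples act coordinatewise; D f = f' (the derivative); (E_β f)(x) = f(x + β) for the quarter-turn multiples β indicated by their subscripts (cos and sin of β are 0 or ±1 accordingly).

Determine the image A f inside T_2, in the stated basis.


E_pi/2 f = 8/3 - 2sin x
E_pi f = 8/3 - 2cos x
D f = -2sin x
(E_pi/2 + E_pi + D) f = 16/3 - 2cos x - 4sin x

g(x) = 16/3 - 2cos x - 4sin x


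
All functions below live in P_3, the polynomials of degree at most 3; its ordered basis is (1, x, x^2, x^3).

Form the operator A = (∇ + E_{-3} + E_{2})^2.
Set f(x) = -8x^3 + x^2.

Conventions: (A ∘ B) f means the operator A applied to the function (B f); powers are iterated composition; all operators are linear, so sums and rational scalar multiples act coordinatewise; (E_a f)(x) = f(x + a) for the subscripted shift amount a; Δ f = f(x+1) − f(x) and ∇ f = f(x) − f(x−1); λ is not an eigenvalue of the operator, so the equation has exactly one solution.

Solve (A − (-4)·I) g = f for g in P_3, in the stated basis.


the image equals g(x) = -x^3 + (1/8)x^2 + 18x - 39/4

write g with unknown coordinates in the stated basis and equate coefficients in (A − (-4)·I) g = f
solving from the highest basis element down gives g = -x^3 + (1/8)x^2 + 18x - 39/4
check: A g = -4x^3 + (1/2)x^2 - 72x + 39
so A g − (-4)·g = -8x^3 + x^2 = f ✓


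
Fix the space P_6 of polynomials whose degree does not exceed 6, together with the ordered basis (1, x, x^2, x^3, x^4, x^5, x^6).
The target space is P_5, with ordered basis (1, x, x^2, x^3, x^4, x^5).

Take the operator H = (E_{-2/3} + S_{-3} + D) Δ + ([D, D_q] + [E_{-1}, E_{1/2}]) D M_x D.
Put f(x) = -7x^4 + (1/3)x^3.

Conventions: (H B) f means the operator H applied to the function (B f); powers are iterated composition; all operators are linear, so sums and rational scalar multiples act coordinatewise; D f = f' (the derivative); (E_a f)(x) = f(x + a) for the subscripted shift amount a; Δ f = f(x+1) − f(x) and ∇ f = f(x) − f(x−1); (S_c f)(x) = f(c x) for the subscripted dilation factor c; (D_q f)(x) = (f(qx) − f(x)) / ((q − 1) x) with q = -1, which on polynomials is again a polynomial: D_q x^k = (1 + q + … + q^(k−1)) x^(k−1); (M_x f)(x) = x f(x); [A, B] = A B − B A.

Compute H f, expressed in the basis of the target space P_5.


Δ f = -28x^3 - 41x^2 - 27x - 20/3
E_{-2/3} Δ f = -28x^3 + 15x^2 - (29/3)x + 38/27
S_{-3} Δ f = 756x^3 - 369x^2 + 81x - 20/3
D Δ f = -84x^2 - 82x - 27
(E_{-2/3} + S_{-3} + D) Δ f = 728x^3 - 438x^2 - (32/3)x - 871/27
D f = -28x^3 + x^2
M_x D f = -28x^4 + x^3
D M_x D f = -112x^3 + 3x^2
D_q (D M_x D) f = -112x^2
D D_q (D M_x D) f = -224x
D (D M_x D) f = -336x^2 + 6x
D_q D (D M_x D) f = 6
[D, D_q] (D M_x D) f = -224x - 6
E_{1/2} (D M_x D) f = -112x^3 - 165x^2 - 81x - 53/4
E_{-1} E_{1/2} (D M_x D) f = -112x^3 + 171x^2 - 87x + 59/4
E_{-1} (D M_x D) f = -112x^3 + 339x^2 - 342x + 115
E_{1/2} E_{-1} (D M_x D) f = -112x^3 + 171x^2 - 87x + 59/4
[E_{-1}, E_{1/2}] (D M_x D) f = 0
([D, D_q] + [E_{-1}, E_{1/2}]) (D M_x D) f = -224x - 6
((E_{-2/3} + S_{-3} + D) Δ + ([D, D_q] + [E_{-1}, E_{1/2}]) D M_x D) f = 728x^3 - 438x^2 - (704/3)x - 1033/27

the image equals g(x) = 728x^3 - 438x^2 - (704/3)x - 1033/27


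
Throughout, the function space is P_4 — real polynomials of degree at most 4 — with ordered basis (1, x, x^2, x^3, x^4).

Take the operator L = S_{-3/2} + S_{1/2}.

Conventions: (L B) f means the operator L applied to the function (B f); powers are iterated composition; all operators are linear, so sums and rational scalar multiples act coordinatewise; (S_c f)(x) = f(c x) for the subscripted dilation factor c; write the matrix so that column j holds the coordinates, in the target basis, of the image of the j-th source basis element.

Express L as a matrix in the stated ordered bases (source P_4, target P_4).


the matrix is [[2, 0, 0, 0, 0]; [0, -1, 0, 0, 0]; [0, 0, 5/2, 0, 0]; [0, 0, 0, -13/4, 0]; [0, 0, 0, 0, 41/8]] (rows listed top to bottom)

image of 1: 2
image of x: -x
image of x^2: (5/2)x^2
image of x^3: -(13/4)x^3
image of x^4: (41/8)x^4
each image's coordinates form column j of the matrix


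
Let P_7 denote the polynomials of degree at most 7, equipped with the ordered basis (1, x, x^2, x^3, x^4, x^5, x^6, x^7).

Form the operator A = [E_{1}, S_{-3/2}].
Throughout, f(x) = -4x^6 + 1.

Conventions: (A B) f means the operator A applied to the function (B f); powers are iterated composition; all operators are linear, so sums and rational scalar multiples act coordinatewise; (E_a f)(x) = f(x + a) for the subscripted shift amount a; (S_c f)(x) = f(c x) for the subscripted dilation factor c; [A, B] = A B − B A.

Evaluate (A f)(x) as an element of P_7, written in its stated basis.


g(x) = -(3645/8)x^5 - (6075/16)x^4 - (4725/4)x^3 - (8775/16)x^2 - (2475/8)x - 665/16

S_{-3/2} f = -(729/16)x^6 + 1
E_{1} S_{-3/2} f = -(729/16)x^6 - (2187/8)x^5 - (10935/16)x^4 - (3645/4)x^3 - (10935/16)x^2 - (2187/8)x - 713/16
E_{1} f = -4x^6 - 24x^5 - 60x^4 - 80x^3 - 60x^2 - 24x - 3
S_{-3/2} E_{1} f = -(729/16)x^6 + (729/4)x^5 - (1215/4)x^4 + 270x^3 - 135x^2 + 36x - 3
[E_{1}, S_{-3/2}] f = -(3645/8)x^5 - (6075/16)x^4 - (4725/4)x^3 - (8775/16)x^2 - (2475/8)x - 665/16


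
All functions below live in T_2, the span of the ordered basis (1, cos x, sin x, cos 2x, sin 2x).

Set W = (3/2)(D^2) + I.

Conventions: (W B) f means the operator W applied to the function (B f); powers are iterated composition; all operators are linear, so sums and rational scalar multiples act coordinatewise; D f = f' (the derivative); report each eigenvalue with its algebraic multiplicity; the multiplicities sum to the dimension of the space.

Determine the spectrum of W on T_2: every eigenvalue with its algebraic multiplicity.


image of 1: 1
image of cos x: -(1/2)cos x
image of sin x: -(1/2)sin x
image of cos 2x: -5cos 2x
image of sin 2x: -5sin 2x
the matrix is diagonal; its diagonal is (1, -1/2, -1/2, -5, -5)
for a triangular matrix the eigenvalues are the diagonal entries, with algebraic multiplicity their repetition count

λ = -5 (multiplicity 2), λ = -1/2 (multiplicity 2), λ = 1 (multiplicity 1)


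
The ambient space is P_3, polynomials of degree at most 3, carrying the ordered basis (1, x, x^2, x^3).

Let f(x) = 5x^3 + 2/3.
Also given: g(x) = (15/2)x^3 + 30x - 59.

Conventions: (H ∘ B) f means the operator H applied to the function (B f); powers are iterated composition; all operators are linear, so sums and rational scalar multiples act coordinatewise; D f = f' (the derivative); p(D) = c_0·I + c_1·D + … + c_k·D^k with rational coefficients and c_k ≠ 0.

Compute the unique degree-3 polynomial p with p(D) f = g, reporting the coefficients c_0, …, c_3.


D^0 f = 5x^3 + 2/3
D^1 f = 15x^2
D^2 f = 30x
D^3 f = 30
matching coefficients of g against c_0 f + c_1 Df + … from the top degree down determines the c_i
solution: c_0 = 3/2, c_1 = 0, c_2 = 1, c_3 = -2

p(D) = (3/2)·I + D^2 − 2·D^3, i.e. c_0 = 3/2, c_1 = 0, c_2 = 1, c_3 = -2


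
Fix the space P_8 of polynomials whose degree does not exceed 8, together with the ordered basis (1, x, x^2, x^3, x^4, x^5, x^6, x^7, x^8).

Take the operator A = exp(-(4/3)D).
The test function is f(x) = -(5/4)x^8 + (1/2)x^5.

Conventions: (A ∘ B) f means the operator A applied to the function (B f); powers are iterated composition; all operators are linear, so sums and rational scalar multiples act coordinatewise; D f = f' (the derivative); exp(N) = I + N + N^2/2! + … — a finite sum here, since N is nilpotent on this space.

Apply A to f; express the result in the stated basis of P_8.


the result is g(x) = -(5/4)x^8 + (40/3)x^7 - (560/9)x^6 + (8987/54)x^5 - (22670/81)x^4 + (73840/243)x^3 - (152000/729)x^2 + (181120/2187)x - 95744/6561

order-1 term: (40/3)x^7 - (10/3)x^4
order-2 term: -(560/9)x^6 + (80/9)x^3
order-3 term: (4480/27)x^5 - (320/27)x^2
order-4 term: -(22400/81)x^4 + (640/81)x
order-5 term: (71680/243)x^3 - 512/243
order-6 term: -(143360/729)x^2
order-7 term: (163840/2187)x
order-8 term: -81920/6561
the series for exp(-(4/3)D) f terminates at order 8
exp(-(4/3)D) f = -(5/4)x^8 + (40/3)x^7 - (560/9)x^6 + (8987/54)x^5 - (22670/81)x^4 + (73840/243)x^3 - (152000/729)x^2 + (181120/2187)x - 95744/6561


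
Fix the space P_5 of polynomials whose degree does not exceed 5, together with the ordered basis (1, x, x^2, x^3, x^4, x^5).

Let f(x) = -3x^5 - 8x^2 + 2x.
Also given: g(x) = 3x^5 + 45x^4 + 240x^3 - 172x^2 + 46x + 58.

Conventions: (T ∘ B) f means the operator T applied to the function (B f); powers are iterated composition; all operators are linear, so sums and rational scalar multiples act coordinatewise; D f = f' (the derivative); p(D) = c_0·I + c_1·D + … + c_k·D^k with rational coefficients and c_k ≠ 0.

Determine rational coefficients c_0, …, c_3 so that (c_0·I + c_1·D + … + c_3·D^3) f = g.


D^0 f = -3x^5 - 8x^2 + 2x
D^1 f = -15x^4 - 16x + 2
D^2 f = -60x^3 - 16
D^3 f = -180x^2
matching coefficients of g against c_0 f + c_1 Df + … from the top degree down determines the c_i
solution: c_0 = -1, c_1 = -3, c_2 = -4, c_3 = 1

c_0 = -1, c_1 = -3, c_2 = -4, c_3 = 1
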